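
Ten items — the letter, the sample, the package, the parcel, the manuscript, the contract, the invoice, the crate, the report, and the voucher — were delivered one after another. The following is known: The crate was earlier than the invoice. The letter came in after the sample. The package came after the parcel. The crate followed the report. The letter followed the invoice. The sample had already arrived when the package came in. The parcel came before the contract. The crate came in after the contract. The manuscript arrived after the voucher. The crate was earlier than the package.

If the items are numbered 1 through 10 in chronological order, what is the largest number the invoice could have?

9

The invoice must come before the letter — 1 item forced after it.
Everything else can be placed before the invoice in some valid order, so the invoice can sit as late as position 10 − 1 = 9.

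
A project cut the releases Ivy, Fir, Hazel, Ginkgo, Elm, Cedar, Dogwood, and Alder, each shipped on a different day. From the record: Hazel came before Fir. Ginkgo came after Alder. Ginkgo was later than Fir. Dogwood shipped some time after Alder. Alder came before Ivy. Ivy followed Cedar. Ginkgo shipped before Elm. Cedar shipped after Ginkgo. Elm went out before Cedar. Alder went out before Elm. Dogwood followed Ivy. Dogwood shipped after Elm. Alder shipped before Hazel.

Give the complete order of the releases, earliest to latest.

Alder, Hazel, Fir, Ginkgo, Elm, Cedar, Ivy, Dogwood

The constraints fix every adjacent pair, so only one ordering works:
Alder → Hazel → Fir → Ginkgo → Elm → Cedar → Ivy → Dogwood.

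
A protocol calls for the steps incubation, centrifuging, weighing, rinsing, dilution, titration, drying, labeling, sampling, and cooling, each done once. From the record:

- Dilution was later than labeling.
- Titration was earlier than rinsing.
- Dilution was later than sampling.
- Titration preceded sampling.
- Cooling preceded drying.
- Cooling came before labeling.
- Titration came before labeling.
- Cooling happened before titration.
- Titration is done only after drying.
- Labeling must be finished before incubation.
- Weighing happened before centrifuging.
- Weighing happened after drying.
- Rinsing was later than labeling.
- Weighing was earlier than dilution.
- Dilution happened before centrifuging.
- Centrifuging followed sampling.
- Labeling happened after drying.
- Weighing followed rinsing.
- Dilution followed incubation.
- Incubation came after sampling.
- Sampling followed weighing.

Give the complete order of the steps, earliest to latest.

cooling, drying, titration, labeling, rinsing, weighing, sampling, incubation, dilution, centrifuging

The constraints fix every adjacent pair, so only one ordering works:
cooling → drying → titration → labeling → rinsing → weighing → sampling → incubation → dilution → centrifuging.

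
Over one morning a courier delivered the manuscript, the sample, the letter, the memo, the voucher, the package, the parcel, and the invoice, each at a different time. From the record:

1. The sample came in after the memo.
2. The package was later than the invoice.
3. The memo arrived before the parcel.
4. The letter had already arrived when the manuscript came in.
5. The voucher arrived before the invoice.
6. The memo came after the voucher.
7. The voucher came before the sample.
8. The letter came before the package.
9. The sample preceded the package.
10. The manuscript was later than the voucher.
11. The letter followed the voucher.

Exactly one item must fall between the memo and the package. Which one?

Tracing the constraints gives the memo → the sample → the package, so the sample sits after the memo and before the package.
No other item is forced both after the memo and before the package.

the sample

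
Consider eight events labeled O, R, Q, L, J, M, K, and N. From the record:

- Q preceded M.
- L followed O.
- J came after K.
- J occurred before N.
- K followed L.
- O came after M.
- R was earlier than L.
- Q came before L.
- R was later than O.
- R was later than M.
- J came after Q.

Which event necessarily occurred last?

N

Every other event has a chain of constraints placing it before N, so N is last.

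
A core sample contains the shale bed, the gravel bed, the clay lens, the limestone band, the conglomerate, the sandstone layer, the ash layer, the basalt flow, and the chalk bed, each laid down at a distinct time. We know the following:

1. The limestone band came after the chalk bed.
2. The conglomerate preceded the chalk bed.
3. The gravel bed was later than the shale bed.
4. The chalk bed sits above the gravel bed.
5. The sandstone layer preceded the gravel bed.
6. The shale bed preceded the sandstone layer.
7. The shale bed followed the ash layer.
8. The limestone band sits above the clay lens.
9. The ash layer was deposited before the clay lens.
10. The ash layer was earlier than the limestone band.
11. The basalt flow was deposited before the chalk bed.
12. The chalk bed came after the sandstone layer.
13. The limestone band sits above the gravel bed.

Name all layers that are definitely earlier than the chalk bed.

the ash layer, the basalt flow, the conglomerate, the gravel bed, the sandstone layer, the shale bed

Directly stated before the chalk bed: the basalt flow, the conglomerate, the gravel bed, and the sandstone layer.
The ash layer reaches the chalk bed via the ash layer → the shale bed → the sandstone layer → the chalk bed.
The shale bed reaches the chalk bed via the shale bed → the sandstone layer → the chalk bed.
No chain forces the clay lens (or any of the others) ahead of the chalk bed.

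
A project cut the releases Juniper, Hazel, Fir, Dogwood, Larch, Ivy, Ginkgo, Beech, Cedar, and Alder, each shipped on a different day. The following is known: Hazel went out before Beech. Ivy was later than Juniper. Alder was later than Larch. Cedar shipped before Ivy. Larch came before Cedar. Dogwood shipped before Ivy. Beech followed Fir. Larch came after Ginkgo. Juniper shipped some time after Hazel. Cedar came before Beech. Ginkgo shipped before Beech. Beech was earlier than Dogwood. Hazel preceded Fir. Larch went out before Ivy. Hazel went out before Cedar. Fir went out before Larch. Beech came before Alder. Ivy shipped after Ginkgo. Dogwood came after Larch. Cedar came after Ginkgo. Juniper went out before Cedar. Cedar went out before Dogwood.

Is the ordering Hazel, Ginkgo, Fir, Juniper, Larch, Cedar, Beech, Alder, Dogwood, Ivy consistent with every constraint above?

Check each stated constraint against the proposed order — e.g. Hazel is ahead of Beech; Ginkgo is ahead of Ivy. Every pair is in the required order; nothing is violated.

yes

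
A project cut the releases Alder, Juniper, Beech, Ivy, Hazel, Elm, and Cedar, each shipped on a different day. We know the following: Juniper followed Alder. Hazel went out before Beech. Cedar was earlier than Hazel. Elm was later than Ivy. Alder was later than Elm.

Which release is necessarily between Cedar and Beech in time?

Tracing the constraints gives Cedar → Hazel → Beech, so Hazel sits after Cedar and before Beech.
No other release is forced both after Cedar and before Beech.

Hazel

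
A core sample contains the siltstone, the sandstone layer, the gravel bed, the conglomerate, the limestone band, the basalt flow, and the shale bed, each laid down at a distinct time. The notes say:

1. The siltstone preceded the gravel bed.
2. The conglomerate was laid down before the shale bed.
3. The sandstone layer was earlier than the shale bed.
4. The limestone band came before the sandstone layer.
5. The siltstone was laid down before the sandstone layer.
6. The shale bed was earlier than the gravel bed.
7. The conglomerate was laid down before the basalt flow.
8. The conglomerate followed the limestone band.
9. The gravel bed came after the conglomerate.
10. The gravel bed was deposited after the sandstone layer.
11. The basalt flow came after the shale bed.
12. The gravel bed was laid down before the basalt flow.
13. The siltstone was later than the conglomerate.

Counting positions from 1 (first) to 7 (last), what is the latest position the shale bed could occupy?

The shale bed must come before the basalt flow and the gravel bed — 2 layers forced after it.
Everything else can be placed before the shale bed in some valid order, so the shale bed can sit as late as position 7 − 2 = 5.

5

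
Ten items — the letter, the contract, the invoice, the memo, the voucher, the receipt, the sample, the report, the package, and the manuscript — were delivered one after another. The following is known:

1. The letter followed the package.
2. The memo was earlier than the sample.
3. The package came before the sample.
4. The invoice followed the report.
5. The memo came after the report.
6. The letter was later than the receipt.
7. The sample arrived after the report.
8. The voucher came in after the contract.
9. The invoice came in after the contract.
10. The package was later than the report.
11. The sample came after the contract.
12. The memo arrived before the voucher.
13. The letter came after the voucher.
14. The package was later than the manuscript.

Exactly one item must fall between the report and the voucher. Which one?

Tracing the constraints gives the report → the memo → the voucher, so the memo sits after the report and before the voucher.
No other item is forced both after the report and before the voucher.

the memo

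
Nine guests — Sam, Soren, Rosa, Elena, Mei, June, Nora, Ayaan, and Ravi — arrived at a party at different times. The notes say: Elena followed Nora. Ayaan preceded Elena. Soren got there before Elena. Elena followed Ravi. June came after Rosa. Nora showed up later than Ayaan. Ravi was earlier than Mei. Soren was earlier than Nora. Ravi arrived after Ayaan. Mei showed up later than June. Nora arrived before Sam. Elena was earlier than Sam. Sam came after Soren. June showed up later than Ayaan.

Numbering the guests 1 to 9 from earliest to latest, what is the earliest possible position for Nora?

Ayaan and Soren must both come before Nora — 2 forced predecessors.
Nothing else is forced ahead of Nora, so their earliest slot is position 2 + 1 = 3.

3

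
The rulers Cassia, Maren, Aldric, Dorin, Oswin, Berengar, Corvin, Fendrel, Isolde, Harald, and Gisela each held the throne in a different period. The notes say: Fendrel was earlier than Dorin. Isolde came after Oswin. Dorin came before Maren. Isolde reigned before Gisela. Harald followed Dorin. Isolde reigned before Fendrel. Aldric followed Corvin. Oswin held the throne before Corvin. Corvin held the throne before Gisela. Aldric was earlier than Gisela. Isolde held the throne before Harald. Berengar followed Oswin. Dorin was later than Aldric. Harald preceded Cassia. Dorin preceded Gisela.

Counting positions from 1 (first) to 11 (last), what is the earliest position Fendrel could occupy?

3

Isolde and Oswin must both come before Fendrel — 2 forced predecessors.
Nothing else is forced ahead of Fendrel, so their earliest slot is position 2 + 1 = 3.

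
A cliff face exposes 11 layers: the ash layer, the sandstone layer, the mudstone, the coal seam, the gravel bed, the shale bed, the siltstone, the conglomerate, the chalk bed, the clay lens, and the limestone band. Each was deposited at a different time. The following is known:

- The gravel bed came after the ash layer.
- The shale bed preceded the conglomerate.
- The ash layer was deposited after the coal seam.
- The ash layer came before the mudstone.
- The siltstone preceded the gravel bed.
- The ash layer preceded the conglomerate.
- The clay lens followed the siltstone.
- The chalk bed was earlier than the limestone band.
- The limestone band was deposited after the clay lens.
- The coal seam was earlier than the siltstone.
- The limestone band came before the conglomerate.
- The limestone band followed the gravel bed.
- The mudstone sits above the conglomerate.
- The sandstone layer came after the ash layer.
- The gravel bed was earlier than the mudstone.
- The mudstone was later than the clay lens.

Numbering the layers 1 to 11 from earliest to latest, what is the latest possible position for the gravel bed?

The gravel bed must come before the conglomerate, the limestone band, and the mudstone — 3 layers forced after it.
Everything else can be placed before the gravel bed in some valid order, so the gravel bed can sit as late as position 11 − 3 = 8.

8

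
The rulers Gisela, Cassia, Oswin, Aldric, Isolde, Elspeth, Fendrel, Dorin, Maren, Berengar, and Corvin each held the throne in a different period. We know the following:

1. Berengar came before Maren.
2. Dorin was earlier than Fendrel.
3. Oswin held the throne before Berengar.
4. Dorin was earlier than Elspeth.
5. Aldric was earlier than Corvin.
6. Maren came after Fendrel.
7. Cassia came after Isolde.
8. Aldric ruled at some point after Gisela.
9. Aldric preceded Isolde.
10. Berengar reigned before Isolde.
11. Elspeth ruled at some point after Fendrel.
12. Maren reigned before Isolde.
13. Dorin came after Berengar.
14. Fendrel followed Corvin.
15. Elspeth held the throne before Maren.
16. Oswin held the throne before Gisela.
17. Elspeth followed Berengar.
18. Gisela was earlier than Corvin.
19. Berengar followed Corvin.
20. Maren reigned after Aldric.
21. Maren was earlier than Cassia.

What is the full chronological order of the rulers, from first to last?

Oswin, Gisela, Aldric, Corvin, Berengar, Dorin, Fendrel, Elspeth, Maren, Isolde, Cassia

The constraints fix every adjacent pair, so only one ordering works:
Oswin → Gisela → Aldric → Corvin → Berengar → Dorin → Fendrel → Elspeth → Maren → Isolde → Cassia.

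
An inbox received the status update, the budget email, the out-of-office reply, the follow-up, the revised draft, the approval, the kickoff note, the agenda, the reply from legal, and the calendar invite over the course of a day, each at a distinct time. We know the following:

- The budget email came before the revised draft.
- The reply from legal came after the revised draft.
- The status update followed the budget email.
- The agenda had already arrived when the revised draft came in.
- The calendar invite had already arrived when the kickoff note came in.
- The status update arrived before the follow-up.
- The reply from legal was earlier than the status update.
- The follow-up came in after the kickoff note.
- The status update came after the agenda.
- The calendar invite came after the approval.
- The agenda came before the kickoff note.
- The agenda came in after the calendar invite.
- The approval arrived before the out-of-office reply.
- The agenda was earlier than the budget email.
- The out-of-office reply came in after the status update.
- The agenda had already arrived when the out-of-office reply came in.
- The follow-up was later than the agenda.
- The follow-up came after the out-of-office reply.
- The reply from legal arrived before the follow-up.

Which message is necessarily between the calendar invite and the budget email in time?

the agenda

Tracing the constraints gives the calendar invite → the agenda → the budget email, so the agenda sits after the calendar invite and before the budget email.
No other message is forced both after the calendar invite and before the budget email.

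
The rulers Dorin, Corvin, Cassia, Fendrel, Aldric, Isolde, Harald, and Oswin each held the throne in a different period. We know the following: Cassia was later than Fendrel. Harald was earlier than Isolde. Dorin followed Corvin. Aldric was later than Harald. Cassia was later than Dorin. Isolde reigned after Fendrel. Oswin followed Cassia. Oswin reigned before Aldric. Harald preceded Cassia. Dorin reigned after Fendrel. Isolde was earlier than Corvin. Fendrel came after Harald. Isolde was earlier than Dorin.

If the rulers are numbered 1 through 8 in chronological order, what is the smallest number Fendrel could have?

Harald must come before Fendrel — 1 forced predecessor.
Nothing else is forced ahead of Fendrel, so their earliest slot is position 1 + 1 = 2.

2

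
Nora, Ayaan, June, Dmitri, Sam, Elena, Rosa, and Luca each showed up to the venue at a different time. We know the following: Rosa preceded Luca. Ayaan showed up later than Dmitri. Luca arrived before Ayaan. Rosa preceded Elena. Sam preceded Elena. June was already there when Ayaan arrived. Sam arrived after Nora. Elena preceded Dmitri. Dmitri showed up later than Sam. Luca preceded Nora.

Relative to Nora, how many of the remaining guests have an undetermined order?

Forced before Nora: Luca and Rosa; forced after Nora: Ayaan, Dmitri, Elena, and Sam.
That leaves June with no forced order relative to Nora — 1.

1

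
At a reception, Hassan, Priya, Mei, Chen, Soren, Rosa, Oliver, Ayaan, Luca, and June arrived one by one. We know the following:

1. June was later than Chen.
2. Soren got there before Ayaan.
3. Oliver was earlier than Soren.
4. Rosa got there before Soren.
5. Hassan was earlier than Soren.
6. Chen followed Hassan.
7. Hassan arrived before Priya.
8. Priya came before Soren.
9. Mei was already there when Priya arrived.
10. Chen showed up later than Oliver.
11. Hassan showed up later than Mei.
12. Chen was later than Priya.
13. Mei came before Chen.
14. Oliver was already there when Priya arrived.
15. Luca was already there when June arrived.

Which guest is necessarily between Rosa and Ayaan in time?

Tracing the constraints gives Rosa → Soren → Ayaan, so Soren sits after Rosa and before Ayaan.
No other guest is forced both after Rosa and before Ayaan.

Soren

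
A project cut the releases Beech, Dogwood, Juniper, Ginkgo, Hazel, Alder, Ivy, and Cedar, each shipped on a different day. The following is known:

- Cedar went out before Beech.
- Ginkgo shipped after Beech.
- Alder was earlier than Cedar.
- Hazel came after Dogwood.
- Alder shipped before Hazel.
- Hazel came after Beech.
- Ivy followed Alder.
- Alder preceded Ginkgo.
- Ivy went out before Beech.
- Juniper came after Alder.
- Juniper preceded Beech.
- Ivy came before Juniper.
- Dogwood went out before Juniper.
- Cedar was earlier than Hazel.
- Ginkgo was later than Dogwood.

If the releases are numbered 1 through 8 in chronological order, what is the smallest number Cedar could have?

2

Alder must come before Cedar — 1 forced predecessor.
Nothing else is forced ahead of Cedar, so its earliest slot is position 1 + 1 = 2.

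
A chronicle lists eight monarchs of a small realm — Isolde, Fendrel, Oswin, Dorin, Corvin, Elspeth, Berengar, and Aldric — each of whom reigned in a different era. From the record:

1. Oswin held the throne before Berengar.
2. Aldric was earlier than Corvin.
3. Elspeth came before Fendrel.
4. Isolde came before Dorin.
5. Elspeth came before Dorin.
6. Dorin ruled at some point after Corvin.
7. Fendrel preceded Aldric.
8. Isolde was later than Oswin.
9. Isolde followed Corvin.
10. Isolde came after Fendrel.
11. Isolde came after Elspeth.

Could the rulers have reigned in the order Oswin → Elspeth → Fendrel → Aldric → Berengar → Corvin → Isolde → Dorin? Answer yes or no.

yes

Check each stated constraint against the proposed order — e.g. Oswin is ahead of Isolde; Elspeth is ahead of Dorin. Every pair is in the required order; nothing is violated.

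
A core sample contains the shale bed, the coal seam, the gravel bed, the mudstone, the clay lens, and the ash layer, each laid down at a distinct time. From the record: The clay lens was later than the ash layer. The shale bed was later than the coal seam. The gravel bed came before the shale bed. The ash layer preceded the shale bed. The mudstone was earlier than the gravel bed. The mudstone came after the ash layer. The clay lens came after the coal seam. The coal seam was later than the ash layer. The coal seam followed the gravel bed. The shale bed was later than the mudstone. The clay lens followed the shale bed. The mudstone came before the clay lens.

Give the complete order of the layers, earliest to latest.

The constraints fix every adjacent pair, so only one ordering works:
the ash layer → the mudstone → the gravel bed → the coal seam → the shale bed → the clay lens.

the ash layer, the mudstone, the gravel bed, the coal seam, the shale bed, the clay lens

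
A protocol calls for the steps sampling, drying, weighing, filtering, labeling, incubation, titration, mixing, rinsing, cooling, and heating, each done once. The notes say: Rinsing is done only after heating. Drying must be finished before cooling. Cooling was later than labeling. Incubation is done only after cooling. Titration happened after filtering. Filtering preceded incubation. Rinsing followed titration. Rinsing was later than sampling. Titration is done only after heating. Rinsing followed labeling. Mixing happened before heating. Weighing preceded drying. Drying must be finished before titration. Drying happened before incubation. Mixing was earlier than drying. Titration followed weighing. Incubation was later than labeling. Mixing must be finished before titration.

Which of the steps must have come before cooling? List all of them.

Directly stated before cooling: drying and labeling.
Mixing reaches cooling via mixing → drying → cooling.
Weighing reaches cooling via weighing → drying → cooling.
No chain forces titration (or any of the others) ahead of cooling.

drying, labeling, mixing, weighing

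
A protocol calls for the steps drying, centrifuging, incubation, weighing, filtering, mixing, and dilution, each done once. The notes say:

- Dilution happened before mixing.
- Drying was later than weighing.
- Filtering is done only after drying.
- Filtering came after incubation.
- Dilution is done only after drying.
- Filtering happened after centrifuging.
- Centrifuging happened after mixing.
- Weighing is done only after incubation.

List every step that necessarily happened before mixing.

dilution, drying, incubation, weighing

Directly stated before mixing: dilution.
Drying reaches mixing via drying → dilution → mixing.
Incubation reaches mixing via incubation → weighing → drying → dilution → mixing.
Weighing reaches mixing via weighing → drying → dilution → mixing.
No chain forces filtering (or any of the others) ahead of mixing.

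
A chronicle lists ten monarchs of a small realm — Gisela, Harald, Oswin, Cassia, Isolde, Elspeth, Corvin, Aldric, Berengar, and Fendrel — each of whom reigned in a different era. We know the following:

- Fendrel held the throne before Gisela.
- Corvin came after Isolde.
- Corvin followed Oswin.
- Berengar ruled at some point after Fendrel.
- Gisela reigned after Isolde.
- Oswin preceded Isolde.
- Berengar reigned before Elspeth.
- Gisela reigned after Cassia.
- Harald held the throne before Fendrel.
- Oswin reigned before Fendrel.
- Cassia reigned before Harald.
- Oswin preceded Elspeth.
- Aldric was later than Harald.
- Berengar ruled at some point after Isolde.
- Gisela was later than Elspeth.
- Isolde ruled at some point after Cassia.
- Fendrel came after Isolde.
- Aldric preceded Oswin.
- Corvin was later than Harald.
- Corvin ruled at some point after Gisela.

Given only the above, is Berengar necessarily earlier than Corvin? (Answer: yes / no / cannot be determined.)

yes

Chain the constraints: Berengar → Elspeth → Gisela → Corvin. Each link is directly stated, so Berengar comes before Corvin.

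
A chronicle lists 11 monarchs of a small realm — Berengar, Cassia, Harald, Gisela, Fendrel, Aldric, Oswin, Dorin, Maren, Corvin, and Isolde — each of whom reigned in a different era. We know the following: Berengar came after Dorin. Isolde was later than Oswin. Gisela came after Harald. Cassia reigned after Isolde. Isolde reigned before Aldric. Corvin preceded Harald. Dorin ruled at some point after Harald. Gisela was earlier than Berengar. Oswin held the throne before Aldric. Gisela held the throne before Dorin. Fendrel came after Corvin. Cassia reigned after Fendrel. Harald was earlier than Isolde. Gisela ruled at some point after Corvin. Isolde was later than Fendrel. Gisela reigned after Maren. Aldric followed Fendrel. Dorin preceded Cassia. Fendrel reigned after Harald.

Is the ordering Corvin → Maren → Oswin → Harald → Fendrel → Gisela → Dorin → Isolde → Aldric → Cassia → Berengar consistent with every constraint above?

yes

Check each stated constraint against the proposed order — e.g. Fendrel is ahead of Cassia; Oswin is ahead of Aldric. Every pair is in the required order; nothing is violated.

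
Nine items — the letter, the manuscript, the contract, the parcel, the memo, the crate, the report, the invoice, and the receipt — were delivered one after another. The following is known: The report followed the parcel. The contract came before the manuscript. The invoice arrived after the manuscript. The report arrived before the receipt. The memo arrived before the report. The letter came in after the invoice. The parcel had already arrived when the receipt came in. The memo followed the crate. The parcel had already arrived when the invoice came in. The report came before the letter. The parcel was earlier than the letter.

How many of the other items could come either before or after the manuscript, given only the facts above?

5

Forced before the manuscript: the contract; forced after the manuscript: the invoice and the letter.
That leaves the crate, the memo, the parcel, the receipt, and the report with no forced order relative to the manuscript — 5.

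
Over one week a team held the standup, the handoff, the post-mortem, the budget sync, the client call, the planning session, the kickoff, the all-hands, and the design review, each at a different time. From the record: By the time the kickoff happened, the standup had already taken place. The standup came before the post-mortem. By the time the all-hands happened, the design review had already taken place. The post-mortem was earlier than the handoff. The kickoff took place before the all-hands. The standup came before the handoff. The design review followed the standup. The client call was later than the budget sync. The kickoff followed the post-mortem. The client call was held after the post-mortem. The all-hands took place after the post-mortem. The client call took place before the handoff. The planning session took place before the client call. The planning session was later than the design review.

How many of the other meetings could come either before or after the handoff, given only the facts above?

Forced before the handoff: the budget sync, the client call, the design review, the planning session, the post-mortem, and the standup.
That leaves the all-hands and the kickoff with no forced order relative to the handoff — 2.

2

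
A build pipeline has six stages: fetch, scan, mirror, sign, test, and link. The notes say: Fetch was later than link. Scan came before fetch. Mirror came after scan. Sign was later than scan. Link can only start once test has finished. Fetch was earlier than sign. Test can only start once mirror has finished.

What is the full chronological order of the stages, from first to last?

The constraints fix every adjacent pair, so only one ordering works:
scan → mirror → test → link → fetch → sign.

scan, mirror, test, link, fetch, sign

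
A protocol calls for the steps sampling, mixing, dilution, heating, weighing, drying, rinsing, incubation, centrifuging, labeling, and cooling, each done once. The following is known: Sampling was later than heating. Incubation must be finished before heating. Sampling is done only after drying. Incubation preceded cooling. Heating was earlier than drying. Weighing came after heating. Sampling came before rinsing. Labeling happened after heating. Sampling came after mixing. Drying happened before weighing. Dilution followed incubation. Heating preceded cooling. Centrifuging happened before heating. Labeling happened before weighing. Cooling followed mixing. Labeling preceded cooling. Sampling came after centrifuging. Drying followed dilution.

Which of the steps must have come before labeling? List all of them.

centrifuging, heating, incubation

Directly stated before labeling: heating.
Centrifuging reaches labeling via centrifuging → heating → labeling.
Incubation reaches labeling via incubation → heating → labeling.
No chain forces mixing (or any of the others) ahead of labeling.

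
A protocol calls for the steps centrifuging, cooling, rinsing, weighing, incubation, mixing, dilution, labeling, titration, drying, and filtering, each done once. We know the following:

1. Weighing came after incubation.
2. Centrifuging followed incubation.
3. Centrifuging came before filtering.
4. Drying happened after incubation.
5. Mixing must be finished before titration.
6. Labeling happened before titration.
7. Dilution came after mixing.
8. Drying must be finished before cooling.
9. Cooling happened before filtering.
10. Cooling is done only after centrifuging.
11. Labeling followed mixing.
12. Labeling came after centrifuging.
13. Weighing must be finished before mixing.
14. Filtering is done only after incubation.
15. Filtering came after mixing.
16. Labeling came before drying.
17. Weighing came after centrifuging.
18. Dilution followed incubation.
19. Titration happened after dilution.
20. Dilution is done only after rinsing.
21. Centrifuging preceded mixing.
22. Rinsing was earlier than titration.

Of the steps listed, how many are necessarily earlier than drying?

5

Directly stated before drying: incubation and labeling.
Centrifuging reaches drying via centrifuging → labeling → drying.
Mixing reaches drying via mixing → labeling → drying.
Weighing reaches drying via weighing → mixing → labeling → drying.
That's centrifuging, incubation, labeling, mixing, and weighing — 5 in all.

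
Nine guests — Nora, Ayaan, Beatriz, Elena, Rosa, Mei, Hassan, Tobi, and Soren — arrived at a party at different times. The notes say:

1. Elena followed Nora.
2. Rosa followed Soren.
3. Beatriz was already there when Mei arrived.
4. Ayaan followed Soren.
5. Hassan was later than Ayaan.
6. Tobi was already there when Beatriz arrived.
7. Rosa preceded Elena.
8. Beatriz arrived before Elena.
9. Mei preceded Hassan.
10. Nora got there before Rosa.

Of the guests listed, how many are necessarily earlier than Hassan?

5

Directly stated before Hassan: Ayaan and Mei.
Beatriz reaches Hassan via Beatriz → Mei → Hassan.
Soren reaches Hassan via Soren → Ayaan → Hassan.
Tobi reaches Hassan via Tobi → Beatriz → Mei → Hassan.
No chain forces Nora (or any of the others) ahead of Hassan.
That's Ayaan, Beatriz, Mei, Soren, and Tobi — 5 in all.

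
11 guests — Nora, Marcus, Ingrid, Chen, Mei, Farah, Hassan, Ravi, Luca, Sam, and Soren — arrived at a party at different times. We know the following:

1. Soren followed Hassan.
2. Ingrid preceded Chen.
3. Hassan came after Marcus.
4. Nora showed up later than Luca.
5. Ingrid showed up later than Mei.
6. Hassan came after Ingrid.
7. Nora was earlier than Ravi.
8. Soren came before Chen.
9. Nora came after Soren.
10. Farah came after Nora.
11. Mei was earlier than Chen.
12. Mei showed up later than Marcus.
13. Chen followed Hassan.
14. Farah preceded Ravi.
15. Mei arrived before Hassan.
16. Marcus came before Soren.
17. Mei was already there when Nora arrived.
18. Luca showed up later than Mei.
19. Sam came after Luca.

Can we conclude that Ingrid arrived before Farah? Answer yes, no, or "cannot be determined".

Chain the constraints: Ingrid → Hassan → Soren → Nora → Farah. Each link is directly stated, so Ingrid comes before Farah.

yes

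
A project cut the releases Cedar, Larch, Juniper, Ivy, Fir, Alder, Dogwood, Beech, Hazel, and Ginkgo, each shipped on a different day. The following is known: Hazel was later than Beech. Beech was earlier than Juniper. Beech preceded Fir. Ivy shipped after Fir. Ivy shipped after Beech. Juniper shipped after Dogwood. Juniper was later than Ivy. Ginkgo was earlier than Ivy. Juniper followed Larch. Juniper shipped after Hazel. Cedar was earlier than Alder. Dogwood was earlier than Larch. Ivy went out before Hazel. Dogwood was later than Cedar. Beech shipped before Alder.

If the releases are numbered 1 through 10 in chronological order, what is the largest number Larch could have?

9

Larch must come before Juniper — 1 release forced after it.
Everything else can be placed before Larch in some valid order, so Larch can sit as late as position 10 − 1 = 9.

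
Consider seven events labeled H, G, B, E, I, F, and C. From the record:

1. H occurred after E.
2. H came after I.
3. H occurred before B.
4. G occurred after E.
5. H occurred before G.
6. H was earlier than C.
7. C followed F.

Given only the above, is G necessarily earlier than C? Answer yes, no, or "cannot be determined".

cannot be determined

No chain of stated constraints runs from G to C, and none runs from C to G either.
So the relative order of G and C is not fixed by the given facts.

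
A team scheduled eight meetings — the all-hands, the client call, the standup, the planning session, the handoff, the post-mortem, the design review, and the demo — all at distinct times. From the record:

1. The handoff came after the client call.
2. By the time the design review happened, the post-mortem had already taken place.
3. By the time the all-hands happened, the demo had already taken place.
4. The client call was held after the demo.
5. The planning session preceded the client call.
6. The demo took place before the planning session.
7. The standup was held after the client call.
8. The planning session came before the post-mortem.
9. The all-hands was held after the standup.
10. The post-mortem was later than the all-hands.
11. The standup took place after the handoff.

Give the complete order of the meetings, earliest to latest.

The constraints fix every adjacent pair, so only one ordering works:
the demo → the planning session → the client call → the handoff → the standup → the all-hands → the post-mortem → the design review.

the demo, the planning session, the client call, the handoff, the standup, the all-hands, the post-mortem, the design review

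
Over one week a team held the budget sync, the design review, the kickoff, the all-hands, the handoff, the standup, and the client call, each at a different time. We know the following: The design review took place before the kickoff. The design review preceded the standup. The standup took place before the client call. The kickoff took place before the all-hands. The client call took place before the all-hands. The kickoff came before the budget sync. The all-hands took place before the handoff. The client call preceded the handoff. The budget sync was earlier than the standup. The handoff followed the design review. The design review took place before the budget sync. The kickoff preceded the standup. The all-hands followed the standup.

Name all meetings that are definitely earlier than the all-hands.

Directly stated before the all-hands: the client call, the kickoff, and the standup.
The budget sync reaches the all-hands via the budget sync → the standup → the all-hands.
The design review reaches the all-hands via the design review → the standup → the all-hands.

the budget sync, the client call, the design review, the kickoff, the standup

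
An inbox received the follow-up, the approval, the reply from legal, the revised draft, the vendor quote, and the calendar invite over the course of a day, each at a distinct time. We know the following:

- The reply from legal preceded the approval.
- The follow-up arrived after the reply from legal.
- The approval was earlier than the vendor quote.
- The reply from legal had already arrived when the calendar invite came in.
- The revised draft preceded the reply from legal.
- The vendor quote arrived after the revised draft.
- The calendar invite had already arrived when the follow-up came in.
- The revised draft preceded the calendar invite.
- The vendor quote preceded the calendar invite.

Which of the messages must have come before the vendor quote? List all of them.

the approval, the reply from legal, the revised draft

Directly stated before the vendor quote: the approval and the revised draft.
The reply from legal reaches the vendor quote via the reply from legal → the approval → the vendor quote.
No chain forces the calendar invite (or any of the others) ahead of the vendor quote.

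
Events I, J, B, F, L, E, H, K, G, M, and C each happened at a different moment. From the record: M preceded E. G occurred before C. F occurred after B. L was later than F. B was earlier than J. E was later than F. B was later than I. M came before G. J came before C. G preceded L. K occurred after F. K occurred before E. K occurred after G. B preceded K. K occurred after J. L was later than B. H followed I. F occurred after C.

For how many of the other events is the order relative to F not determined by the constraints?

Forced before F: B, C, G, I, J, and M; forced after F: E, K, and L.
That leaves H with no forced order relative to F — 1.

1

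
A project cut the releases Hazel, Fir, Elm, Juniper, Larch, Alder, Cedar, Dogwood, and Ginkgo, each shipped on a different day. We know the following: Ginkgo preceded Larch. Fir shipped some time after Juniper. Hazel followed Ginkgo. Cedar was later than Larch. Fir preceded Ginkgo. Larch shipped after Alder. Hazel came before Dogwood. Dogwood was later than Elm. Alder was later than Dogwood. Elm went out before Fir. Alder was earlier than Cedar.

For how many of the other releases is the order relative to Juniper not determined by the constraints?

Forced after Juniper: Alder, Cedar, Dogwood, Fir, Ginkgo, Hazel, and Larch.
That leaves Elm with no forced order relative to Juniper — 1.

1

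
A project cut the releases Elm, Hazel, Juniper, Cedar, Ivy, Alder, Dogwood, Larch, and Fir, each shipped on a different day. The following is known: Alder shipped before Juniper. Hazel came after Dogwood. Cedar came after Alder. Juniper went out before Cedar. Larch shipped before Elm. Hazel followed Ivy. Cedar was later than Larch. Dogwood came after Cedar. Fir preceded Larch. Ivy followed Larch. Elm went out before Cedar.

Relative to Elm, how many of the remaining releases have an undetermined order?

3

Forced before Elm: Fir and Larch; forced after Elm: Cedar, Dogwood, and Hazel.
That leaves Alder, Ivy, and Juniper with no forced order relative to Elm — 3.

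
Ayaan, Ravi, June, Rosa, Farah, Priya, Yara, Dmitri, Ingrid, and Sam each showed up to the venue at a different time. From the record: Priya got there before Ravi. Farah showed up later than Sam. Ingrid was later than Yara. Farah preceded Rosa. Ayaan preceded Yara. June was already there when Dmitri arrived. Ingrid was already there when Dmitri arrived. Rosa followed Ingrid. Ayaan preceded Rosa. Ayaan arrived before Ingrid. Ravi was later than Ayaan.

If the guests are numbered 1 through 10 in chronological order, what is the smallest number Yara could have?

Ayaan must come before Yara — 1 forced predecessor.
Nothing else is forced ahead of Yara, so their earliest slot is position 1 + 1 = 2.

2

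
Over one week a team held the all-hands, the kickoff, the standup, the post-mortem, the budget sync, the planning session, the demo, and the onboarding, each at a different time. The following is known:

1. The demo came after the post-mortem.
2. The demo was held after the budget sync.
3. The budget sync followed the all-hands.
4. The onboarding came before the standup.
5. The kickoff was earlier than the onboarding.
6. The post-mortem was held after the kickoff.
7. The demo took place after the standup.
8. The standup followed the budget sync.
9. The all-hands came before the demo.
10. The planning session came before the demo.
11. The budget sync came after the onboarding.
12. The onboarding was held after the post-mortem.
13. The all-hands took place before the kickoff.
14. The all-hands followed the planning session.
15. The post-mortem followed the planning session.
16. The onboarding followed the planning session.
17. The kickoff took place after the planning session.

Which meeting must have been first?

The planning session has a chain of constraints placing it before every other meeting, so the planning session must be first.

the planning session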